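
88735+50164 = 138899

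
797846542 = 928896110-131049568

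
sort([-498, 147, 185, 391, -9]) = [-498, -9, 147, 185, 391]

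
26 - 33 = -7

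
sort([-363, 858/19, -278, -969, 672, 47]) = [-969, -363, -278, 858/19, 47, 672]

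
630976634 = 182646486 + 448330148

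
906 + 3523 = 4429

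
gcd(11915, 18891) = 1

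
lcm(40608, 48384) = 2274048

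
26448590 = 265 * 99806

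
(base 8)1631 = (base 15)416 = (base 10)921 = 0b1110011001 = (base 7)2454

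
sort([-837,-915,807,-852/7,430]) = [-915,-837,-852/7,430,807]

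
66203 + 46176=112379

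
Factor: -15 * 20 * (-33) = 2^2 * 3^2 * 5^2 * 11^1 = 9900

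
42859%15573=11713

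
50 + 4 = 54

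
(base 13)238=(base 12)281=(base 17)15b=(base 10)385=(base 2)110000001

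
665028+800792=1465820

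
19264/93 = 207 + 13/93 ≈ 207.14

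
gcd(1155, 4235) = 385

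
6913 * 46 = 317998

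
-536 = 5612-6148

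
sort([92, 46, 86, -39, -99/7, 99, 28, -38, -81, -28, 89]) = [-81, -39, -38, -28, -99/7, 28, 46, 86, 89, 92, 99]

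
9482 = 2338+7144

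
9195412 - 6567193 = 2628219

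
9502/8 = 4751/4 = 1187.75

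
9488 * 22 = 208736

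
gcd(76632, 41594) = 2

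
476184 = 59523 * 8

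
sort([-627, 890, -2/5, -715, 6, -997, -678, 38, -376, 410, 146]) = [-997, -715, -678, -627, -376, -2/5, 6, 38, 146, 410, 890]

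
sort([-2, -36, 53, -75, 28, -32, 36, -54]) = [-75, -54, -36, -32, -2, 28, 36, 53]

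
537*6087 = 3268719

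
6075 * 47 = 285525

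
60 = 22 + 38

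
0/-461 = 0 = 0.00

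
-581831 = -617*943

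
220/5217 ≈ 0.0422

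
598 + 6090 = 6688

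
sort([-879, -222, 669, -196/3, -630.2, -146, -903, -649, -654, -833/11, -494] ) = [-903, -879, -654, -649, -630.2, -494, -222, -146, -833/11, -196/3, 669] 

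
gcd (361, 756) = 1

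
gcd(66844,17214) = 2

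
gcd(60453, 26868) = 6717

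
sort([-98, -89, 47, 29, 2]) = [-98, -89, 2, 29, 47]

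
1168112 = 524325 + 643787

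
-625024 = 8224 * (-76)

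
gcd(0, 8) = 8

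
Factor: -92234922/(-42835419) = 2^1*3^(-2)*11^(-1)*13^1*23^1*233^(-1)*619^(-1)*51413^1 = 30744974/14278473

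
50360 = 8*6295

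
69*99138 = 6840522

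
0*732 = 0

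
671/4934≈0.136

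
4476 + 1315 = 5791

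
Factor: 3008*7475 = 2^6*5^2*13^1*23^1*47^1 = 22484800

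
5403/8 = 675 + 3/8 ≈ 675.38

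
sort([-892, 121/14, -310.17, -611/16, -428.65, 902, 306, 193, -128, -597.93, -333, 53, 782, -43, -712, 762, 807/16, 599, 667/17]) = [-892, -712, -597.93, -428.65, -333, -310.17, -128, -43, -611/16, 121/14, 667/17, 807/16, 53, 193, 306, 599, 762, 782, 902]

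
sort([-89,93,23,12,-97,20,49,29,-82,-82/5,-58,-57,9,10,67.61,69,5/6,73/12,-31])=[-97,-89,-82,-58,-57,-31,-82/5,5/6,73/12,9,10,12,20,23,29,49,67.61,69,93]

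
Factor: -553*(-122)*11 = 2^1*7^1*11^1*61^1*79^1 = 742126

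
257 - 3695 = -3438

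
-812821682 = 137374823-950196505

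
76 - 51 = 25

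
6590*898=5917820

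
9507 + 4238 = 13745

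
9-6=3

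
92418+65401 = 157819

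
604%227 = 150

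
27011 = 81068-54057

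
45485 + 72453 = 117938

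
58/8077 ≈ 0.00718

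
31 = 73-42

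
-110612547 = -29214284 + -81398263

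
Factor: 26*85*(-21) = -1*2^1*3^1*5^1*7^1*13^1*17^1 = -46410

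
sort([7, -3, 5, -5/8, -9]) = [-9, -3, -5/8, 5, 7]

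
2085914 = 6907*302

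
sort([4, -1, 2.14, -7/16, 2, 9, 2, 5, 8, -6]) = [-6, -1, -7/16, 2, 2, 2.14, 4, 5, 8, 9]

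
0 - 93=-93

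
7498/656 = 3749/328 ≈ 11.43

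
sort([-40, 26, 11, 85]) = [-40, 11, 26, 85]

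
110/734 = 55/367 ≈ 0.150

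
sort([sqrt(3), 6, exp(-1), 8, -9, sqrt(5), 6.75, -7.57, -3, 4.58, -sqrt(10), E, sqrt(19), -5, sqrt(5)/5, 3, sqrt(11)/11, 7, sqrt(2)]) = [-9, -7.57, -5, -sqrt(10), -3, sqrt(11)/11, exp(-1), sqrt(5)/5, sqrt(2), sqrt(3), sqrt(5), E, 3, sqrt(19), 4.58, 6, 6.75, 7, 8]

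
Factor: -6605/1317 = -1*3^(-1)*5^1*439^(-1)*1321^1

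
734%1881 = 734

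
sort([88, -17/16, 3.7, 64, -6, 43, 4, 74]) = [-6, -17/16, 3.7, 4, 43, 64, 74, 88]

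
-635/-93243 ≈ 0.00681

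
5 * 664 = 3320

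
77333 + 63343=140676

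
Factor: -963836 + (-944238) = -1*2^1*7^1*73^1*1867^1 = -1908074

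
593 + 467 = 1060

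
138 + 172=310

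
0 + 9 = 9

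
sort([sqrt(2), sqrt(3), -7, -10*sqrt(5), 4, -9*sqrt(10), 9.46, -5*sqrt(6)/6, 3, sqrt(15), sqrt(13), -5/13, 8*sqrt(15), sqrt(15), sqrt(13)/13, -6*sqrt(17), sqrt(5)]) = [-9*sqrt(10), -6*sqrt(17), -10*sqrt(5), -7, -5*sqrt(6)/6, -5/13, sqrt(13)/13, sqrt(2), sqrt(3), sqrt(5), 3, sqrt(13), sqrt(15), sqrt(15), 4, 9.46, 8*sqrt(15)]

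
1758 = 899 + 859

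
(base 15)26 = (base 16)24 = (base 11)33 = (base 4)210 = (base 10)36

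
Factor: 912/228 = 2^2 = 4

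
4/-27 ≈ -0.148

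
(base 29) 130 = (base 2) 1110100000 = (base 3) 1021101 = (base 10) 928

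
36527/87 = 419 + 74/87 ≈ 419.85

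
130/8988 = 65/4494 ≈ 0.0145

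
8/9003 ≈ 0.000889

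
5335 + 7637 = 12972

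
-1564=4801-6365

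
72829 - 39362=33467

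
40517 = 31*1307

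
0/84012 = 0 = 0.00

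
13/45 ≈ 0.289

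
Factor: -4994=-1 * 2^1 * 11^1 * 227^1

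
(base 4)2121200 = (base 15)2d9e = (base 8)23140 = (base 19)1841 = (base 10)9824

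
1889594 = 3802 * 497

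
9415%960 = 775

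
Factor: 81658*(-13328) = -1*2^5*7^2*17^1*40829^1 = -1088337824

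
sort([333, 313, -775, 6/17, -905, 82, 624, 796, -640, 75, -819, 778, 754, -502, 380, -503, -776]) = [-905, -819, -776, -775, -640, -503, -502, 6/17, 75, 82, 313, 333, 380, 624, 754, 778, 796]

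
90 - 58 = 32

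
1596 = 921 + 675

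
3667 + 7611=11278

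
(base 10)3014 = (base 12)18b2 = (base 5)44024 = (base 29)3gr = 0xbc6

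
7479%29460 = 7479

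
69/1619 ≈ 0.0426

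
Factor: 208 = 2^4 * 13^1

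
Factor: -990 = -1 * 2^1 * 3^2 * 5^1 * 11^1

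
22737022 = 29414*773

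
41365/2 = 20682 + 1/2 = 20682.50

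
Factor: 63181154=2^1*421^1*75037^1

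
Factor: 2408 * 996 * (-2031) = -1 * 2^5 * 3^2 * 7^1 * 43^1 * 83^1 * 677^1 = -4871085408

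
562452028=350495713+211956315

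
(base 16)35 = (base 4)311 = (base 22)29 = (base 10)53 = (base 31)1m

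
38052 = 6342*6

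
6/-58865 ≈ -0.000102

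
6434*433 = 2785922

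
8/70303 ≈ 0.000114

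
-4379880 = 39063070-43442950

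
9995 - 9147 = 848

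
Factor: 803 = 11^1*73^1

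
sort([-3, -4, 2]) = [-4, -3, 2]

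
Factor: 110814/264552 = 2^(-2) * 11^1 * 23^1 * 151^(-1) = 253/604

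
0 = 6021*0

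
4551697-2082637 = 2469060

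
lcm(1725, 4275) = 98325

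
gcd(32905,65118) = 1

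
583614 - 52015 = 531599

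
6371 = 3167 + 3204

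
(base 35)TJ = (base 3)1102022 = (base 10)1034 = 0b10000001010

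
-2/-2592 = 1/1296 ≈ 0.000772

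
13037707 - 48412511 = -35374804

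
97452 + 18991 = 116443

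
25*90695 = 2267375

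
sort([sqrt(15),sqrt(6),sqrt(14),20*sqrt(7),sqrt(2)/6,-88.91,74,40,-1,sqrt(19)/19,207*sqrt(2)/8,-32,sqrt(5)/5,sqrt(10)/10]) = [-88.91,-32,-1,sqrt(19)/19,sqrt(2)/6,sqrt(10)/10,sqrt(5)/5,sqrt(6),sqrt(14),sqrt(15),207*sqrt(2)/8,40,20*sqrt(7),74]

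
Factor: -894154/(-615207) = 2^1 * 3^(-1) * 647^1 * 691^1 * 205069^(-1)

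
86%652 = 86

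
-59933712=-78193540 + 18259828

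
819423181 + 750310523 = 1569733704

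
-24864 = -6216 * 4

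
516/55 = 9 + 21/55 ≈ 9.38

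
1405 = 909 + 496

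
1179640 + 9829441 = 11009081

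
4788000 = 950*5040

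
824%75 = 74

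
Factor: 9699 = 3^1*53^1*61^1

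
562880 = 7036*80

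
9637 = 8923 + 714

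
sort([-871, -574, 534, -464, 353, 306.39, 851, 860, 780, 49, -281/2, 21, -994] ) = [-994, -871, -574, -464, -281/2, 21, 49, 306.39, 353, 534, 780, 851, 860] 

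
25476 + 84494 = 109970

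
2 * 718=1436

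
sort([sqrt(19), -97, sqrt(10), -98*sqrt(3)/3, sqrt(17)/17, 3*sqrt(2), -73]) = [-97, -73, -98*sqrt(3)/3, sqrt(17)/17, sqrt(10), 3*sqrt(2), sqrt(19)]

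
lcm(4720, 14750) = 118000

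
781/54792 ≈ 0.0143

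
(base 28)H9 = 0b111100101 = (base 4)13211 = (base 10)485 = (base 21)122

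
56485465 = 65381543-8896078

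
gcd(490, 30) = 10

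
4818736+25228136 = 30046872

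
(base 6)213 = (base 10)81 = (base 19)45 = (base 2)1010001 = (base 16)51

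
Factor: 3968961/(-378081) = -1 * 3^(-2) * 11^(-1) * 19^(-1) * 31^1 * 67^(-1) * 42677^1 = -1322987/126027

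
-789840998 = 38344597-828185595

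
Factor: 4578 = 2^1 * 3^1 * 7^1 * 109^1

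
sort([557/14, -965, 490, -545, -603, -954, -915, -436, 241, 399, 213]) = [-965, -954, -915, -603, -545, -436, 557/14, 213, 241, 399, 490]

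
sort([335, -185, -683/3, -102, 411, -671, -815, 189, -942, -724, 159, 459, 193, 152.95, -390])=[-942, -815, -724, -671, -390, -683/3, -185, -102, 152.95, 159, 189, 193, 335, 411, 459]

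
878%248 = 134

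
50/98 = 25/49 ≈ 0.510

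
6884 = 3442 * 2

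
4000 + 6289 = 10289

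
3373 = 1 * 3373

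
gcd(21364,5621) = 7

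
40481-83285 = -42804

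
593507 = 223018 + 370489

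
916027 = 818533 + 97494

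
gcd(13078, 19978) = 2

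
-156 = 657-813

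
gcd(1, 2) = 1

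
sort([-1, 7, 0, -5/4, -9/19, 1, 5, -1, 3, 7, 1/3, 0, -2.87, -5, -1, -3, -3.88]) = [-5, -3.88, -3, -2.87, -5/4, -1, -1, -1, -9/19, 0, 0, 1/3, 1, 3, 5, 7, 7]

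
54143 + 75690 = 129833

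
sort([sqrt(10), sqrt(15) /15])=[sqrt(15) /15, sqrt(10)]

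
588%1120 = 588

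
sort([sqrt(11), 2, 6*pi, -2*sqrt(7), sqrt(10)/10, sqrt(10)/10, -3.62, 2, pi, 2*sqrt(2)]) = [-2*sqrt(7), -3.62, sqrt(10)/10, sqrt(10)/10, 2, 2, 2*sqrt(2), pi, sqrt(11), 6*pi]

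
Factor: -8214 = -1*2^1*3^1*37^2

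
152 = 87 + 65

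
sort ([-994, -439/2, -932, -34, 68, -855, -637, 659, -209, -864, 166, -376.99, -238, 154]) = [-994, -932, -864, -855, -637, -376.99, -238, -439/2, -209, -34, 68, 154, 166, 659]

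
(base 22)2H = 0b111101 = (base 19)34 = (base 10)61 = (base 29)23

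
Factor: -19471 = -1*19471^1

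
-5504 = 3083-8587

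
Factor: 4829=11^1 * 439^1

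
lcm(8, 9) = 72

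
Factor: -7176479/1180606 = -1 * 2^(-1) * 7^(-3) * 1721^(-1) * 7176479^1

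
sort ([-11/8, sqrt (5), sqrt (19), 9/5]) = [-11/8, 9/5, sqrt (5), sqrt (19)]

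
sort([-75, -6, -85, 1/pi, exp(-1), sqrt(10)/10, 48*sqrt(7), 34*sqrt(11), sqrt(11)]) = [-85, -75, -6, sqrt(10)/10, 1/pi, exp(-1), sqrt(11), 34*sqrt(11), 48*sqrt(7)]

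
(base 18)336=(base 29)16h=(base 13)615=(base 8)2010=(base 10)1032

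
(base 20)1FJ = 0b1011001111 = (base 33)LQ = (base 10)719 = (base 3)222122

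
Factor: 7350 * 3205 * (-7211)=-1 * 2^1 * 3^1 * 5^3 * 7^2 * 641^1 * 7211^1=-169867724250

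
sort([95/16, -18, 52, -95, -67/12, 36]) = [-95, -18, -67/12, 95/16, 36, 52]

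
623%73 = 39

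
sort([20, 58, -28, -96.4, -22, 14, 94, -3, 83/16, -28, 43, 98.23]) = [-96.4, -28, -28, -22, -3, 83/16, 14, 20, 43, 58, 94, 98.23]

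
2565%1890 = 675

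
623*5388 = 3356724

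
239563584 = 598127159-358563575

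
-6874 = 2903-9777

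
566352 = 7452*76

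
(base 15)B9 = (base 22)7K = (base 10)174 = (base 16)AE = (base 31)5J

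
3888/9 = 432 = 432.00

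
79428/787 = 100 + 728/787 ≈ 100.93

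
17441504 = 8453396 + 8988108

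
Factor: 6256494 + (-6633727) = -1 * 97^1 * 3889^1 = -377233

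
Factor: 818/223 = 2^1 * 223^(-1) * 409^1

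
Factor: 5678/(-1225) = -1*2^1*5^(-2)*7^(-2)*17^1*167^1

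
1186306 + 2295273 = 3481579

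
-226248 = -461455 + 235207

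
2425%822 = 781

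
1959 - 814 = 1145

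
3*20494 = 61482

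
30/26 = 15/13 ≈ 1.15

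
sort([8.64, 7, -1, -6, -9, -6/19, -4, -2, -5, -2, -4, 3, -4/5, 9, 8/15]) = [-9, -6, -5, -4, -4, -2, -2, -1, -4/5, -6/19, 8/15, 3, 7, 8.64, 9]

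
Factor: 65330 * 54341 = 2^1 * 5^1 * 7^2 * 47^1 * 139^1 * 1109^1 = 3550097530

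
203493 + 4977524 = 5181017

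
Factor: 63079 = 63079^1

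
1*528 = 528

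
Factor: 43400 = 2^3*5^2*7^1*31^1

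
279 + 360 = 639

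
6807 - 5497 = 1310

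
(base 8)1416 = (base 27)11q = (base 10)782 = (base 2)1100001110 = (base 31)p7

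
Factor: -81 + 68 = -1 * 13^1 = -13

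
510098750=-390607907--900706657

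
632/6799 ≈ 0.0930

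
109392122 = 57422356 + 51969766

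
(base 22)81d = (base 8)7503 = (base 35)36m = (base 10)3907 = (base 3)12100201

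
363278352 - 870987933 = -507709581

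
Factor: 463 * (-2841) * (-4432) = 2^4 * 3^1 * 277^1 * 463^1 * 947^1 = 5829777456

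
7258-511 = 6747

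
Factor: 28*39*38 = 2^3*3^1*7^1*13^1*19^1 = 41496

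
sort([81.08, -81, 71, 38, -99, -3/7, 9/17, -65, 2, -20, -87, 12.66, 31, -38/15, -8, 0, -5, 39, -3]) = [-99, -87, -81, -65, -20, -8, -5, -3, -38/15, -3/7, 0, 9/17, 2, 12.66, 31, 38, 39, 71, 81.08]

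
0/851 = 0 = 0.00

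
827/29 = 28 + 15/29 ≈ 28.52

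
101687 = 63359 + 38328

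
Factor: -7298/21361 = -1 * 2^1 * 89^1 * 521^(-1) = -178/521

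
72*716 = 51552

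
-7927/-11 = 720 + 7/11 ≈ 720.64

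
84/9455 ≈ 0.00888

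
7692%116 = 36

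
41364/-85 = -486 - 54/85 ≈ -486.64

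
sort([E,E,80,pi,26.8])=[E,E,pi,26.8,80]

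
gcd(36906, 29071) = 1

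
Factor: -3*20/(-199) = 2^2*3^1*5^1*199^(-1) = 60/199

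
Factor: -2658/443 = -1*2^1*3^1 = -6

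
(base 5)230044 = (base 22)gi9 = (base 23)f97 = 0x1fd5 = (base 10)8149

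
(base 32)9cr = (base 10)9627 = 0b10010110011011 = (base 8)22633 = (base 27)d5f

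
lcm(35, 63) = 315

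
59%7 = 3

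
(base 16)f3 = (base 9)300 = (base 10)243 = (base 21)bc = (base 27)90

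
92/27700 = 23/6925 ≈ 0.00332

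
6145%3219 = 2926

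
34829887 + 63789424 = 98619311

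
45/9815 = 9/1963 ≈ 0.00458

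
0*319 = 0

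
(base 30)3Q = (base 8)164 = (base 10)116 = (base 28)44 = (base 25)4G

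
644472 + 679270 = 1323742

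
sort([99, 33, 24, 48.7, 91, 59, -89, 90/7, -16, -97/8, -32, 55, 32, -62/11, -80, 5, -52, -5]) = [-89, -80, -52, -32, -16, -97/8, -62/11, -5, 5, 90/7, 24, 32, 33, 48.7, 55, 59, 91, 99]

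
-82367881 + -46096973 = -128464854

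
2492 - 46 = 2446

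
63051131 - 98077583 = -35026452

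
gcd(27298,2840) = 2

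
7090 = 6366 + 724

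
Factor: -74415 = -1*3^1*5^1*11^2*41^1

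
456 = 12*38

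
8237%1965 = 377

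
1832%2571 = 1832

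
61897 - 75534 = -13637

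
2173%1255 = 918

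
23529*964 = 22681956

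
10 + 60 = 70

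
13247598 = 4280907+8966691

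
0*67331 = 0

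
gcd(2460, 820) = 820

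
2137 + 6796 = 8933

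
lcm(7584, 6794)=326112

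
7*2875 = 20125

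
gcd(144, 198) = 18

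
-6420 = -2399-4021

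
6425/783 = 8 + 161/783 ≈ 8.21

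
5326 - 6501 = -1175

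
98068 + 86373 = 184441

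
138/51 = 2 + 12/17 ≈ 2.71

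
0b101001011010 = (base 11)1a9a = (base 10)2650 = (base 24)4ea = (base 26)3no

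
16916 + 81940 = 98856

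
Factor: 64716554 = 2^1 * 7^4 * 13477^1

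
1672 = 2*836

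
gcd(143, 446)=1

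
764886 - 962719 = -197833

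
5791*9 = 52119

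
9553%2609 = 1726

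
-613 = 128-741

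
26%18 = 8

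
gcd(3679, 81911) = 1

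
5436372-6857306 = -1420934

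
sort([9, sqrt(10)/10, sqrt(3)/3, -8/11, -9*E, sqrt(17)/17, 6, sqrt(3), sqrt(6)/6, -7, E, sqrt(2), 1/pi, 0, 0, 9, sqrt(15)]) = [-9*E, -7, -8/11, 0, 0, sqrt(17)/17, sqrt(10)/10, 1/pi, sqrt(6)/6, sqrt(3)/3, sqrt(2), sqrt(3), E, sqrt(15), 6, 9, 9]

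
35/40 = 7/8 = 0.875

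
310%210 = 100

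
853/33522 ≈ 0.0254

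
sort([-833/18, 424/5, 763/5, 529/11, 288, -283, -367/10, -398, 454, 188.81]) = [-398, -283, -833/18, -367/10, 529/11, 424/5, 763/5, 188.81, 288, 454]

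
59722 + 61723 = 121445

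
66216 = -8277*(-8)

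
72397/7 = 10342 + 3/7 ≈ 10342.43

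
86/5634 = 43/2817 ≈ 0.0153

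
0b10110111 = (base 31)5s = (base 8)267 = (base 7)351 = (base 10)183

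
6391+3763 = 10154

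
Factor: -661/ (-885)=3^ (-1)*5^ (-1)*59^ (-1)*661^1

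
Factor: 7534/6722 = 3361^ (-1)*3767^1 = 3767/3361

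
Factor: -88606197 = -1*3^3*181^1*18131^1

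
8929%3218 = 2493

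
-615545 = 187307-802852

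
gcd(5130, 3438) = 18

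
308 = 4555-4247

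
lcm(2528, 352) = 27808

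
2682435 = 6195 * 433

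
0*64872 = 0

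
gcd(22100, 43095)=1105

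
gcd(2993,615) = 41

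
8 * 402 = 3216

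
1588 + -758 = 830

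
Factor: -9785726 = -1 * 2^1 * 2203^1 * 2221^1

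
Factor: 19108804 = 2^2*11^2*13^1*3037^1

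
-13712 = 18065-31777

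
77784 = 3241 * 24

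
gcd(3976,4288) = 8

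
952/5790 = 476/2895 ≈ 0.164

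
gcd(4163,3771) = 1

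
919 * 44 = 40436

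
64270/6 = 10711 + 2/3 ≈ 10711.67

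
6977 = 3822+3155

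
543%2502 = 543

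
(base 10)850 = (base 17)2g0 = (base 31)rd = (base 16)352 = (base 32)qi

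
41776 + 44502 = 86278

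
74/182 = 37/91 ≈ 0.407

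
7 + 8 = 15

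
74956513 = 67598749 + 7357764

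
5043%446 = 137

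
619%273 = 73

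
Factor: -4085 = -1 * 5^1 * 19^1 * 43^1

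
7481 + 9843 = 17324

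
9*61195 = 550755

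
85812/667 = 128+436/667 ≈ 128.65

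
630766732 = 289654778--341111954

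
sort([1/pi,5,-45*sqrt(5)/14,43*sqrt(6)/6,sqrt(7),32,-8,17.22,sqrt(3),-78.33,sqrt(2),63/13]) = [-78.33,-8,-45*sqrt(5)/14,1/pi,sqrt(2),sqrt(3),sqrt(7),63/13,5,17.22,43*sqrt(6)/6,32]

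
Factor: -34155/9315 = -1 * 3^(-1) * 11^1 = -11/3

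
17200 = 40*430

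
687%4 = 3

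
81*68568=5554008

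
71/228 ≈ 0.311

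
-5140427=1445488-6585915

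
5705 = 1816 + 3889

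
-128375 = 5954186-6082561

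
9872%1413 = 1394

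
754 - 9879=-9125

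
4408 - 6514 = -2106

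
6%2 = 0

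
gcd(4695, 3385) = 5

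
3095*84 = 259980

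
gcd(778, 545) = 1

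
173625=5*34725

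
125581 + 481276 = 606857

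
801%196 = 17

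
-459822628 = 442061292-901883920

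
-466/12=-38-5/6 ≈ -38.83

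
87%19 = 11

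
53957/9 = 5995 + 2/9≈5995.22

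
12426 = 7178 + 5248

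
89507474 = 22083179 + 67424295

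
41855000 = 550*76100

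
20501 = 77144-56643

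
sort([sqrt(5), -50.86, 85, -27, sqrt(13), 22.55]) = [-50.86, -27, sqrt(5), sqrt(13), 22.55, 85]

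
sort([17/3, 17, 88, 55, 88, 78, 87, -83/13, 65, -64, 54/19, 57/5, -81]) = [-81, -64, -83/13, 54/19, 17/3, 57/5, 17, 55, 65, 78, 87, 88, 88]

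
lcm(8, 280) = 280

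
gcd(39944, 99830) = 2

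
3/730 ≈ 0.00411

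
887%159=92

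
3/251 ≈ 0.0120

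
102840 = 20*5142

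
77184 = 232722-155538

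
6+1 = 7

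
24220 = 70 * 346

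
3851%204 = 179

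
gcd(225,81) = 9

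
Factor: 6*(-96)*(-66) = 2^7*3^3*11^1 = 38016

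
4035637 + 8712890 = 12748527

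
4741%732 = 349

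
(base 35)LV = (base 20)1I6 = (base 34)MI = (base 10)766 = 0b1011111110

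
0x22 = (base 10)34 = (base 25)19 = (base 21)1d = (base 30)14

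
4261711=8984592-4722881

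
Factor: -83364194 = -1 * 2^1 * 1487^1 * 28031^1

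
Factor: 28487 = 61^1*467^1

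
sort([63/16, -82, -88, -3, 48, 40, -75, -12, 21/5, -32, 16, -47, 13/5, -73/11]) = [-88, -82, -75, -47, -32, -12, -73/11, -3, 13/5, 63/16, 21/5, 16, 40, 48]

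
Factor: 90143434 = 2^1*107^1*157^1*2683^1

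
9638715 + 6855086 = 16493801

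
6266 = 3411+2855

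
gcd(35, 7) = 7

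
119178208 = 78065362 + 41112846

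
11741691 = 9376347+2365344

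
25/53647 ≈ 0.000466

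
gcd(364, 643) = 1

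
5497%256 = 121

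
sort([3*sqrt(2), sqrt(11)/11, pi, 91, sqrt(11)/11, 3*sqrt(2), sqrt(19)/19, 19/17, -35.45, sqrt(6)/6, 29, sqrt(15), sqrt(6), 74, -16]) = [-35.45, -16, sqrt(19)/19, sqrt(11)/11, sqrt(11)/11, sqrt(6)/6, 19/17, sqrt(6), pi, sqrt(15), 3*sqrt(2), 3*sqrt(2), 29, 74, 91]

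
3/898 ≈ 0.00334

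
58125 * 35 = 2034375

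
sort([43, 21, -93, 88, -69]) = [-93, -69, 21, 43, 88]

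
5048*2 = 10096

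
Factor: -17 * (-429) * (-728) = -1 * 2^3 * 3^1 * 7^1 * 11^1 * 13^2 * 17^1 = -5309304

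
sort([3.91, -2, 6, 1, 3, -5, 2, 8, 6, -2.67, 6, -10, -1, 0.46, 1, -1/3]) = [-10, -5, -2.67, -2, -1, -1/3, 0.46, 1, 1, 2, 3, 3.91, 6, 6, 6, 8]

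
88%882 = 88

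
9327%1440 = 687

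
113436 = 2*56718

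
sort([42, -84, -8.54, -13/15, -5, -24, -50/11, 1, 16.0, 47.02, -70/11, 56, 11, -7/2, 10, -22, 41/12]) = [-84, -24, -22, -8.54, -70/11, -5, -50/11, -7/2, -13/15, 1, 41/12, 10, 11, 16.0, 42, 47.02, 56]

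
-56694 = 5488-62182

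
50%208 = 50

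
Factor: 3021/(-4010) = -1 * 2^(-1) * 3^1 * 5^(-1) * 19^1 * 53^1 * 401^(-1)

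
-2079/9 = -231 = -231.00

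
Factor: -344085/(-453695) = 3^1*7^1*11^(-1)*29^1*73^(-1) = 609/803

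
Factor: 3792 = 2^4 * 3^1 * 79^1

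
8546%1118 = 720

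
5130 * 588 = 3016440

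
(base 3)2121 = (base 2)1000110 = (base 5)240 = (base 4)1012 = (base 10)70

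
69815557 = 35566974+34248583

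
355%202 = 153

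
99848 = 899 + 98949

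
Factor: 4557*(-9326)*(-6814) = 2^2*3^1*7^2*31^1*3407^1*4663^1 = 289585337748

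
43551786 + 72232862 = 115784648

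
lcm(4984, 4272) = 29904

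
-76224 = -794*96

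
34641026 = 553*62642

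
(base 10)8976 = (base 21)k79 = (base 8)21420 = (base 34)7q0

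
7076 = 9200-2124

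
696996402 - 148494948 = 548501454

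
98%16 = 2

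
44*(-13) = -572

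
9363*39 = 365157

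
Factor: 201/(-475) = -1 * 3^1 * 5^(-2) * 19^(-1) * 67^1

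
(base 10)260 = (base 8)404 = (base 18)e8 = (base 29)8s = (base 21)c8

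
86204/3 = 28734 + 2/3 ≈ 28734.67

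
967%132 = 43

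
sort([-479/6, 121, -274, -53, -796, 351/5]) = [-796, -274, -479/6, -53, 351/5, 121]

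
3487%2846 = 641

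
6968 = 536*13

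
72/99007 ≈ 0.000727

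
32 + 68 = 100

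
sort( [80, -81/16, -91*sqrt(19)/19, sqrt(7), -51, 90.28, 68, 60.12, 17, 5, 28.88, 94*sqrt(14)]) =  [-51, -91*sqrt(19)/19, -81/16, sqrt(7), 5, 17, 28.88, 60.12, 68, 80, 90.28, 94*sqrt(14)]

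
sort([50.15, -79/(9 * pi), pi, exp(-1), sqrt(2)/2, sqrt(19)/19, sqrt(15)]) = [-79/(9 * pi), sqrt(19)/19, exp(-1), sqrt(2)/2, pi, sqrt(15), 50.15]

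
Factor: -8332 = -1 * 2^2 * 2083^1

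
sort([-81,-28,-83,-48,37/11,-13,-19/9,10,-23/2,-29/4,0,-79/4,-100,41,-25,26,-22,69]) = [-100,-83,-81,-48,-28,-25,-22,-79/4,-13,-23/2,-29/4,-19/9,0,37/11,10,26,41,69]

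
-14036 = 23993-38029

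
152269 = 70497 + 81772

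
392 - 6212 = -5820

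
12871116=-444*(-28989)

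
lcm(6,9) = 18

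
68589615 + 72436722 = 141026337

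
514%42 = 10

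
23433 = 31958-8525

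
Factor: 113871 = 3^1 * 37957^1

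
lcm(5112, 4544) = 40896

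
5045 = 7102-2057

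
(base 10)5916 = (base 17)1380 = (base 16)171c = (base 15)1b46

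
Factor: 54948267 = 3^3 * 11^1 * 17^1 * 10883^1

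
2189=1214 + 975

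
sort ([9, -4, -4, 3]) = [-4, -4, 3, 9]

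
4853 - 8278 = -3425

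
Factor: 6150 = 2^1 * 3^1 * 5^2 * 41^1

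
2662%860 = 82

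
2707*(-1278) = -3459546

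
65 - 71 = -6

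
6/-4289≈-0.00140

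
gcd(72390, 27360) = 570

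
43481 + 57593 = 101074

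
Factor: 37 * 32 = 2^5 * 37^1 = 1184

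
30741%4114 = 1943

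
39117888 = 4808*8136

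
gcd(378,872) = 2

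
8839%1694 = 369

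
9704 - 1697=8007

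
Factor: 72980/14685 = 2^2*3^(-1)*11^(-1)*41^1 = 164/33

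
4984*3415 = 17020360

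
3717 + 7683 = 11400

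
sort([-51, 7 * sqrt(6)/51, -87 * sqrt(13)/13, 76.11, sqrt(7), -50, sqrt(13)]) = [-51, -50, -87 * sqrt(13)/13, 7 * sqrt(6)/51, sqrt(7), sqrt(13), 76.11]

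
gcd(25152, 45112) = 8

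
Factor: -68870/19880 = -1*2^(-2)*7^(-1)*97^1 = -97/28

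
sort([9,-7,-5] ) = [-7,-5,9] 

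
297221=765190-467969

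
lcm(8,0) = 0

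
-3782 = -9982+6200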